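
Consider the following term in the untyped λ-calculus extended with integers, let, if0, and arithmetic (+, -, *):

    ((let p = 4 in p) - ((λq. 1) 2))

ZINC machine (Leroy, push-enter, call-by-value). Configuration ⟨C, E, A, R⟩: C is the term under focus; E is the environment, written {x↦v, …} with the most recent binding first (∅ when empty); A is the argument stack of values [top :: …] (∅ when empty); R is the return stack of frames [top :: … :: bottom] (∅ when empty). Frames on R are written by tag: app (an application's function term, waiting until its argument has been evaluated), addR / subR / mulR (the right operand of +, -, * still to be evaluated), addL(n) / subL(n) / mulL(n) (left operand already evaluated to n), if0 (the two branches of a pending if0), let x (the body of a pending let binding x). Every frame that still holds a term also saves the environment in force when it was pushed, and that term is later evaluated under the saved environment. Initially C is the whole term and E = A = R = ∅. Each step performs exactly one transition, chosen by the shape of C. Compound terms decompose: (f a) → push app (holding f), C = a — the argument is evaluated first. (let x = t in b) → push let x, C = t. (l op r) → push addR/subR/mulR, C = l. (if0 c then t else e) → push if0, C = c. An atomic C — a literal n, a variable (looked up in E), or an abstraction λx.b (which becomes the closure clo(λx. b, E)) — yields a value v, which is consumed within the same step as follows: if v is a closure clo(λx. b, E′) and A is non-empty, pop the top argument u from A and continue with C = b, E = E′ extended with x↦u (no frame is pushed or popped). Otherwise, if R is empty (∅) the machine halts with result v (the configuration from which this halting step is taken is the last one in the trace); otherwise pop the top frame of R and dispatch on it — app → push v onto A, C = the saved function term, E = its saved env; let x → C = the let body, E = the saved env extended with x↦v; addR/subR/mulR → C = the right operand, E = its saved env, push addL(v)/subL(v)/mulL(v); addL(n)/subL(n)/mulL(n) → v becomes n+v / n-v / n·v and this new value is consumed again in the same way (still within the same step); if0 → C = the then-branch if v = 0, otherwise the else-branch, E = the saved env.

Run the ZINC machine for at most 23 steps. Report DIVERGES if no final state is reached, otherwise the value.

Answer: 3

Derivation:
0. ⟨C=((let p = 4 in p) - ((λq. 1) 2)); E=∅; A=∅; R=∅⟩
1. ⟨C=(let p = 4 in p); E=∅; A=∅; R=[subR]⟩
2. ⟨C=4; E=∅; A=∅; R=[let p :: subR]⟩
3. ⟨C=p; E={p↦4}; A=∅; R=[subR]⟩
4. ⟨C=((λq. 1) 2); E=∅; A=∅; R=[subL(4)]⟩
5. ⟨C=2; E=∅; A=∅; R=[app :: subL(4)]⟩
6. ⟨C=(λq. 1); E=∅; A=[2]; R=[subL(4)]⟩
7. ⟨C=1; E={q↦2}; A=∅; R=[subL(4)]⟩
→ final value 3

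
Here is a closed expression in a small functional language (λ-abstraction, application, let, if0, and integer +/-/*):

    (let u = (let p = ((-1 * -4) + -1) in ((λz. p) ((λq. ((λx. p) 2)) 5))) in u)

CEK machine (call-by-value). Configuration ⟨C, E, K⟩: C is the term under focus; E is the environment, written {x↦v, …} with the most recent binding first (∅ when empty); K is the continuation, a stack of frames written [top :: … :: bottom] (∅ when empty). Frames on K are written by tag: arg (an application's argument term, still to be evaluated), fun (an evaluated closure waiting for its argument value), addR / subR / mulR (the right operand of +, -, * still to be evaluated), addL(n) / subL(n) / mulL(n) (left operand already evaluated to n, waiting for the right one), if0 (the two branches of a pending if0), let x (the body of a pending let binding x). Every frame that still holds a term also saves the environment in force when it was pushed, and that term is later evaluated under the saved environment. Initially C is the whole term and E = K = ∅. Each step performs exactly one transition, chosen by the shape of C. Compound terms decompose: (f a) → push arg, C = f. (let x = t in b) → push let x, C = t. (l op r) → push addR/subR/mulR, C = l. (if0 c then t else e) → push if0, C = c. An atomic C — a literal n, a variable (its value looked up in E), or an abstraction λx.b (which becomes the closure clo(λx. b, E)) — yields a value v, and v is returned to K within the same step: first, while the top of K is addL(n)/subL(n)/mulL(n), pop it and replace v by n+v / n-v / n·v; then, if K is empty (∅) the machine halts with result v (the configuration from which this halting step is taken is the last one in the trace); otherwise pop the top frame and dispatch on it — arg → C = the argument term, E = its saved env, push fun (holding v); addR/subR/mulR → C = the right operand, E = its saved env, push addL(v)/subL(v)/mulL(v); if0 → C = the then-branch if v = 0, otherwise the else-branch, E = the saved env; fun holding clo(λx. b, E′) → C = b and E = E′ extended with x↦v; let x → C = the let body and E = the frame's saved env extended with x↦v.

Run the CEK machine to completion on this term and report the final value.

t=0: <C=(let u = (let p = ((-1 * -4) + -1) in ((λz. p) ((λq. ((λx. p) 2)) 5))) in u), E=∅, K=∅>
t=1: <C=(let p = ((-1 * -4) + -1) in ((λz. p) ((λq. ((λx. p) 2)) 5))), E=∅, K=[let u]>
t=2: <C=((-1 * -4) + -1), E=∅, K=[let p :: let u]>
t=3: <C=(-1 * -4), E=∅, K=[addR :: let p :: let u]>
t=4: <C=-1, E=∅, K=[mulR :: addR :: let p :: let u]>
t=5: <C=-4, E=∅, K=[mulL(-1) :: addR :: let p :: let u]>
t=6: <C=-1, E=∅, K=[addL(4) :: let p :: let u]>
t=7: <C=((λz. p) ((λq. ((λx. p) 2)) 5)), E={p↦3}, K=[let u]>
t=8: <C=(λz. p), E={p↦3}, K=[arg :: let u]>
t=9: <C=((λq. ((λx. p) 2)) 5), E={p↦3}, K=[fun :: let u]>
t=10: <C=(λq. ((λx. p) 2)), E={p↦3}, K=[arg :: fun :: let u]>
t=11: <C=5, E={p↦3}, K=[fun :: fun :: let u]>
t=12: <C=((λx. p) 2), E={q↦5, p↦3}, K=[fun :: let u]>
t=13: <C=(λx. p), E={q↦5, p↦3}, K=[arg :: fun :: let u]>
t=14: <C=2, E={q↦5, p↦3}, K=[fun :: fun :: let u]>
t=15: <C=p, E={x↦2, q↦5, p↦3}, K=[fun :: let u]>
t=16: <C=p, E={z↦3, p↦3}, K=[let u]>
t=17: <C=u, E={u↦3}, K=∅>
→ final value 3

Answer: 3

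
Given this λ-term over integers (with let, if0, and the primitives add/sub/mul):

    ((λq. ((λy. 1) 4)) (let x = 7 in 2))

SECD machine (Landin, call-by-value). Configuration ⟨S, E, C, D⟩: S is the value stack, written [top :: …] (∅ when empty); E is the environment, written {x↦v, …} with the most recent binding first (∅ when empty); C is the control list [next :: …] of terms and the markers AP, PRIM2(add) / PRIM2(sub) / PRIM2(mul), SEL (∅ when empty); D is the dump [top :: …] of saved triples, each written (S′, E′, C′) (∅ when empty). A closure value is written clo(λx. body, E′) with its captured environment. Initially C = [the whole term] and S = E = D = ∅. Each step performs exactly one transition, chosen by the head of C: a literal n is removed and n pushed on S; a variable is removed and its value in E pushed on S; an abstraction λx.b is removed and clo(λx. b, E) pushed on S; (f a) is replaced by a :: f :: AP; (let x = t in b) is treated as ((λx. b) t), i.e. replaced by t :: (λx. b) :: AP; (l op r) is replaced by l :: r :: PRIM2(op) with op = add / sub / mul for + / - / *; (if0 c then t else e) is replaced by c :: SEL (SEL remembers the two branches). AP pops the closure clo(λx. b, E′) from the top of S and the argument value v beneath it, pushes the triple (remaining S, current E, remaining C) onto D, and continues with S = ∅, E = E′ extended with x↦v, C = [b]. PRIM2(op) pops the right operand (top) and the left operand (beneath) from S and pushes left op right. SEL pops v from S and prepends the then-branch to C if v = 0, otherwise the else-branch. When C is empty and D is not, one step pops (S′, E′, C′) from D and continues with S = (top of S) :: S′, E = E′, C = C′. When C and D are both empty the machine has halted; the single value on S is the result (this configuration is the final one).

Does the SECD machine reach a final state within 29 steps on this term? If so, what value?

0. ⟨S=∅; E=∅; C=[((λq. ((λy. 1) 4)) (let x = 7 in 2))]; D=∅⟩
1. ⟨S=∅; E=∅; C=[(let x = 7 in 2) :: (λq. ((λy. 1) 4)) :: AP]; D=∅⟩
2. ⟨S=∅; E=∅; C=[7 :: (λx. 2) :: AP :: (λq. ((λy. 1) 4)) :: AP]; D=∅⟩
3. ⟨S=[7]; E=∅; C=[(λx. 2) :: AP :: (λq. ((λy. 1) 4)) :: AP]; D=∅⟩
4. ⟨S=[clo(λx. 2, ∅) :: 7]; E=∅; C=[AP :: (λq. ((λy. 1) 4)) :: AP]; D=∅⟩
5. ⟨S=∅; E={x↦7}; C=[2]; D=[(∅, ∅, [(λq. ((λy. 1) 4)) :: AP])]⟩
6. ⟨S=[2]; E={x↦7}; C=∅; D=[(∅, ∅, [(λq. ((λy. 1) 4)) :: AP])]⟩
7. ⟨S=[2]; E=∅; C=[(λq. ((λy. 1) 4)) :: AP]; D=∅⟩
8. ⟨S=[clo(λq. ((λy. 1) 4), ∅) :: 2]; E=∅; C=[AP]; D=∅⟩
9. ⟨S=∅; E={q↦2}; C=[((λy. 1) 4)]; D=[(∅, ∅, ∅)]⟩
10. ⟨S=∅; E={q↦2}; C=[4 :: (λy. 1) :: AP]; D=[(∅, ∅, ∅)]⟩
11. ⟨S=[4]; E={q↦2}; C=[(λy. 1) :: AP]; D=[(∅, ∅, ∅)]⟩
12. ⟨S=[clo(λy. 1, {q↦2}) :: 4]; E={q↦2}; C=[AP]; D=[(∅, ∅, ∅)]⟩
13. ⟨S=∅; E={y↦4, q↦2}; C=[1]; D=[(∅, {q↦2}, ∅) :: (∅, ∅, ∅)]⟩
14. ⟨S=[1]; E={y↦4, q↦2}; C=∅; D=[(∅, {q↦2}, ∅) :: (∅, ∅, ∅)]⟩
15. ⟨S=[1]; E={q↦2}; C=∅; D=[(∅, ∅, ∅)]⟩
16. ⟨S=[1]; E=∅; C=∅; D=∅⟩
→ final value 1

Answer: 1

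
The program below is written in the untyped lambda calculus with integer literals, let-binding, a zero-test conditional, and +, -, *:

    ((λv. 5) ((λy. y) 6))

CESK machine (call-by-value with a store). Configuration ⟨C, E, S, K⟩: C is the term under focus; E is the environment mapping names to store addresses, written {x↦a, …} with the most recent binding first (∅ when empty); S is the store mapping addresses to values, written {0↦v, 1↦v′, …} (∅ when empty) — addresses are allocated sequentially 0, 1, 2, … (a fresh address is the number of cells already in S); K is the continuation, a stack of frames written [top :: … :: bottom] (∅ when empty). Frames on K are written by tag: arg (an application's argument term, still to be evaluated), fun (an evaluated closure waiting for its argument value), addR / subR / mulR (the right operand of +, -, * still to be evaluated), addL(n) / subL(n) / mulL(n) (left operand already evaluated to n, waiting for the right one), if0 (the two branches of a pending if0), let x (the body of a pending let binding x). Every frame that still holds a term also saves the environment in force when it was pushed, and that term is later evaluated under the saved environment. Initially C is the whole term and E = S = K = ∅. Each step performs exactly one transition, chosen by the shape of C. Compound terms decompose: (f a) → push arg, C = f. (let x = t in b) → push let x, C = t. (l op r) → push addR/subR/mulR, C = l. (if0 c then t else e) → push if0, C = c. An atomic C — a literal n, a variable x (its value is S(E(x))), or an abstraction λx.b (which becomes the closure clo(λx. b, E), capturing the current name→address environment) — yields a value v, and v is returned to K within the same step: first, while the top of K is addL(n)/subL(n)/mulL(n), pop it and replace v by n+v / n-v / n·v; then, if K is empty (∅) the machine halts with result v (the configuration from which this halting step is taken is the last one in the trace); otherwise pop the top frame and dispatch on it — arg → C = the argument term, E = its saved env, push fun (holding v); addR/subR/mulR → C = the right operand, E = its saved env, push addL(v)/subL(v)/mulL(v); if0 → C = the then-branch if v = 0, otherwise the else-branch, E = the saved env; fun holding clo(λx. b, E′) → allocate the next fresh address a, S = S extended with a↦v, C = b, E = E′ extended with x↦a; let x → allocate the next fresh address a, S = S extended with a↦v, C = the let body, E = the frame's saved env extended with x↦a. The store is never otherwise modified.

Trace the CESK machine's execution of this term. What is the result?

t=0: ⟨C=((λv. 5) ((λy. y) 6)); E=∅; S=∅; K=∅⟩
t=1: ⟨C=(λv. 5); E=∅; S=∅; K=[arg]⟩
t=2: ⟨C=((λy. y) 6); E=∅; S=∅; K=[fun]⟩
t=3: ⟨C=(λy. y); E=∅; S=∅; K=[arg :: fun]⟩
t=4: ⟨C=6; E=∅; S=∅; K=[fun :: fun]⟩
t=5: ⟨C=y; E={y↦0}; S={0↦6}; K=[fun]⟩
t=6: ⟨C=5; E={v↦1}; S={0↦6, 1↦6}; K=∅⟩
→ final value 5

Answer: 5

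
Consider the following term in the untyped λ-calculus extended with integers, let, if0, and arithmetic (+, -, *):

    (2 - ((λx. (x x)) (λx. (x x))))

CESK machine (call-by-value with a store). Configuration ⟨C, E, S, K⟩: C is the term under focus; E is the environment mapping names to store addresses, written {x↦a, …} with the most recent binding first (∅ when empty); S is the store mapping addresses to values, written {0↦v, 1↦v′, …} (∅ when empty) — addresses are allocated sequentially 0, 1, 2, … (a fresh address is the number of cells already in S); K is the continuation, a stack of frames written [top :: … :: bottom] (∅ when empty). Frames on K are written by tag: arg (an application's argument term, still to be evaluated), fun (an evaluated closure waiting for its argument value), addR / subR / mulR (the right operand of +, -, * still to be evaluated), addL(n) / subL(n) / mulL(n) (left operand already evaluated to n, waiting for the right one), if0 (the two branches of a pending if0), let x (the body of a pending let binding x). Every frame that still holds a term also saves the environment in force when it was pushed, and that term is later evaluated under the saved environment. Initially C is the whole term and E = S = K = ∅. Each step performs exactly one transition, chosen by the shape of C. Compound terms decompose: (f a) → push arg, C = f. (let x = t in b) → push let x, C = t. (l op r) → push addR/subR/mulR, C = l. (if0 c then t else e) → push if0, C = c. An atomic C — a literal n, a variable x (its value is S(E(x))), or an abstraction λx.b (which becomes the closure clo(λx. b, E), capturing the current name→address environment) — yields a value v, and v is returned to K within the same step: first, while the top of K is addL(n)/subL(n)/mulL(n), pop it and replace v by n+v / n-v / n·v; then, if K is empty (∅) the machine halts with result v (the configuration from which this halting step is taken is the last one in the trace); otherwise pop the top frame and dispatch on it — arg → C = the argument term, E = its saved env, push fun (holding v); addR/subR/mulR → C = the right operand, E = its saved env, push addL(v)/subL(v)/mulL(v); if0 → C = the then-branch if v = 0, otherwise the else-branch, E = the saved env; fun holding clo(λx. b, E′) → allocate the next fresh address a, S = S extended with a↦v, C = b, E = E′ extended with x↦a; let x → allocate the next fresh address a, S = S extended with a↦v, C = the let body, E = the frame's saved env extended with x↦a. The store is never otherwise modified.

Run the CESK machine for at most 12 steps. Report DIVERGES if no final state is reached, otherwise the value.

step 0: <C=(2 - ((λx. (x x)) (λx. (x x)))), E=∅, S=∅, K=∅>
step 1: <C=2, E=∅, S=∅, K=[subR]>
step 2: <C=((λx. (x x)) (λx. (x x))), E=∅, S=∅, K=[subL(2)]>
step 3: <C=(λx. (x x)), E=∅, S=∅, K=[arg :: subL(2)]>
step 4: <C=(λx. (x x)), E=∅, S=∅, K=[fun :: subL(2)]>
step 5: <C=(x x), E={x↦0}, S={0↦clo(λx. (x x), ∅)}, K=[subL(2)]>
step 6: <C=x, E={x↦0}, S={0↦clo(λx. (x x), ∅)}, K=[arg :: subL(2)]>
step 7: <C=x, E={x↦0}, S={0↦clo(λx. (x x), ∅)}, K=[fun :: subL(2)]>
step 8: <C=(x x), E={x↦1}, S={0↦clo(λx. (x x), ∅), 1↦clo(λx. (x x), ∅)}, K=[subL(2)]>
step 9: <C=x, E={x↦1}, S={0↦clo(λx. (x x), ∅), 1↦clo(λx. (x x), ∅)}, K=[arg :: subL(2)]>
step 10: <C=x, E={x↦1}, S={0↦clo(λx. (x x), ∅), 1↦clo(λx. (x x), ∅)}, K=[fun :: subL(2)]>
step 11: <C=(x x), E={x↦2}, S={0↦clo(λx. (x x), ∅), 1↦clo(λx. (x x), ∅), 2↦clo(λx. (x x), ∅)}, K=[subL(2)]>
step 12: <C=x, E={x↦2}, S={0↦clo(λx. (x x), ∅), 1↦clo(λx. (x x), ∅), 2↦clo(λx. (x x), ∅)}, K=[arg :: subL(2)]>
→ 12 transitions taken and the configuration is still not final: no result within 12 steps

Answer: DIVERGES (no final state within 12 steps)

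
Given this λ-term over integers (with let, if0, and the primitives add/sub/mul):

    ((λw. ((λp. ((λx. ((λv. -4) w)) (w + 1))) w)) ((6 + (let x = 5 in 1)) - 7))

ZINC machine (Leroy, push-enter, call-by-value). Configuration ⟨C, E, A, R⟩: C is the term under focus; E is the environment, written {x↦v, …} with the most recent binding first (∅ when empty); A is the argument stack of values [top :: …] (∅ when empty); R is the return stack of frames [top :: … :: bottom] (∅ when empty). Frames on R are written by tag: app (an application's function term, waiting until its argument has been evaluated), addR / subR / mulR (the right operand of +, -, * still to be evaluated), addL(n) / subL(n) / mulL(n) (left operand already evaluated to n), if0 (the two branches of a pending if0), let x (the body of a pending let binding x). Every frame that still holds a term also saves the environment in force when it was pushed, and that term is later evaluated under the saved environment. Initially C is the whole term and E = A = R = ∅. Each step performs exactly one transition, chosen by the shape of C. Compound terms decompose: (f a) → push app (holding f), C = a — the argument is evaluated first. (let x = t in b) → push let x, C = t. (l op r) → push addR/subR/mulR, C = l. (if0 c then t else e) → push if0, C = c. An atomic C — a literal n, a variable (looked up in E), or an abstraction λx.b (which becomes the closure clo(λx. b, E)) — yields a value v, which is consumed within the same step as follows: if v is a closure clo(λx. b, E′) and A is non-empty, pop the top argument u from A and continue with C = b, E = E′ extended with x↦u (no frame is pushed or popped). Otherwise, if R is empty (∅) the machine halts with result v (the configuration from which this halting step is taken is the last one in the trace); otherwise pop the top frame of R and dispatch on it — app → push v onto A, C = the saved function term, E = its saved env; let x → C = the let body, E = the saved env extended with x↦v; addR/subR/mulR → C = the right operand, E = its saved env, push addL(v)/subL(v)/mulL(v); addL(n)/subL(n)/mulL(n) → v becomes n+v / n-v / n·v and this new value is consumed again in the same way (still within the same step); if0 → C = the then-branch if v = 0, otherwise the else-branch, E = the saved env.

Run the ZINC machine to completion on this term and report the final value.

step 0: ⟨C=((λw. ((λp. ((λx. ((λv. -4) w)) (w + 1))) w)) ((6 + (let x = 5 in 1)) - 7)); E=∅; A=∅; R=∅⟩
step 1: ⟨C=((6 + (let x = 5 in 1)) - 7); E=∅; A=∅; R=[app]⟩
step 2: ⟨C=(6 + (let x = 5 in 1)); E=∅; A=∅; R=[subR :: app]⟩
step 3: ⟨C=6; E=∅; A=∅; R=[addR :: subR :: app]⟩
step 4: ⟨C=(let x = 5 in 1); E=∅; A=∅; R=[addL(6) :: subR :: app]⟩
step 5: ⟨C=5; E=∅; A=∅; R=[let x :: addL(6) :: subR :: app]⟩
step 6: ⟨C=1; E={x↦5}; A=∅; R=[addL(6) :: subR :: app]⟩
step 7: ⟨C=7; E=∅; A=∅; R=[subL(7) :: app]⟩
step 8: ⟨C=(λw. ((λp. ((λx. ((λv. -4) w)) (w + 1))) w)); E=∅; A=[0]; R=∅⟩
step 9: ⟨C=((λp. ((λx. ((λv. -4) w)) (w + 1))) w); E={w↦0}; A=∅; R=∅⟩
step 10: ⟨C=w; E={w↦0}; A=∅; R=[app]⟩
step 11: ⟨C=(λp. ((λx. ((λv. -4) w)) (w + 1))); E={w↦0}; A=[0]; R=∅⟩
step 12: ⟨C=((λx. ((λv. -4) w)) (w + 1)); E={p↦0, w↦0}; A=∅; R=∅⟩
step 13: ⟨C=(w + 1); E={p↦0, w↦0}; A=∅; R=[app]⟩
step 14: ⟨C=w; E={p↦0, w↦0}; A=∅; R=[addR :: app]⟩
step 15: ⟨C=1; E={p↦0, w↦0}; A=∅; R=[addL(0) :: app]⟩
step 16: ⟨C=(λx. ((λv. -4) w)); E={p↦0, w↦0}; A=[1]; R=∅⟩
step 17: ⟨C=((λv. -4) w); E={x↦1, p↦0, w↦0}; A=∅; R=∅⟩
step 18: ⟨C=w; E={x↦1, p↦0, w↦0}; A=∅; R=[app]⟩
step 19: ⟨C=(λv. -4); E={x↦1, p↦0, w↦0}; A=[0]; R=∅⟩
step 20: ⟨C=-4; E={v↦0, x↦1, p↦0, w↦0}; A=∅; R=∅⟩
→ final value -4

Answer: -4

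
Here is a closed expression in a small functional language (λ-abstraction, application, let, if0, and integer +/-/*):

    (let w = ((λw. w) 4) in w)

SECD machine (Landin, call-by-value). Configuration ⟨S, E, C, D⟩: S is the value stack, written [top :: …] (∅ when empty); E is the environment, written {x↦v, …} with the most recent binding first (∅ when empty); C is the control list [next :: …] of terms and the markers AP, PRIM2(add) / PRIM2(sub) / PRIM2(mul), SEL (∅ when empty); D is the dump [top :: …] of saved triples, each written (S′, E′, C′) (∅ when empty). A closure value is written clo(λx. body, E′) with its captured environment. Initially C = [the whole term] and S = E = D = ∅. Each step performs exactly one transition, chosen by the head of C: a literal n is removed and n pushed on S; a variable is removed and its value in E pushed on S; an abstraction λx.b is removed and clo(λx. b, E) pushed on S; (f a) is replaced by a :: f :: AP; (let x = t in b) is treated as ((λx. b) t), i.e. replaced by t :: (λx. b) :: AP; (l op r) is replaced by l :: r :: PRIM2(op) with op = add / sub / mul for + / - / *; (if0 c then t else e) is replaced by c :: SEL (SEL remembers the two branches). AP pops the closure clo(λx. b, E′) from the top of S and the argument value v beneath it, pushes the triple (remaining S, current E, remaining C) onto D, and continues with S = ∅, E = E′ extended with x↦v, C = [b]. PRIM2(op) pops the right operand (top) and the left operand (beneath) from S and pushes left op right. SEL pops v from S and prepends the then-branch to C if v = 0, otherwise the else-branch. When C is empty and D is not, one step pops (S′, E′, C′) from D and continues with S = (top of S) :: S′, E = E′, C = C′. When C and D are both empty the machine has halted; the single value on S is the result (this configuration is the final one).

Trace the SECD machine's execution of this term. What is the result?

Answer: 4

Machine steps:
t=0: ⟨S=∅; E=∅; C=[(let w = ((λw. w) 4) in w)]; D=∅⟩
t=1: ⟨S=∅; E=∅; C=[((λw. w) 4) :: (λw. w) :: AP]; D=∅⟩
t=2: ⟨S=∅; E=∅; C=[4 :: (λw. w) :: AP :: (λw. w) :: AP]; D=∅⟩
t=3: ⟨S=[4]; E=∅; C=[(λw. w) :: AP :: (λw. w) :: AP]; D=∅⟩
t=4: ⟨S=[clo(λw. w, ∅) :: 4]; E=∅; C=[AP :: (λw. w) :: AP]; D=∅⟩
t=5: ⟨S=∅; E={w↦4}; C=[w]; D=[(∅, ∅, [(λw. w) :: AP])]⟩
t=6: ⟨S=[4]; E={w↦4}; C=∅; D=[(∅, ∅, [(λw. w) :: AP])]⟩
t=7: ⟨S=[4]; E=∅; C=[(λw. w) :: AP]; D=∅⟩
t=8: ⟨S=[clo(λw. w, ∅) :: 4]; E=∅; C=[AP]; D=∅⟩
t=9: ⟨S=∅; E={w↦4}; C=[w]; D=[(∅, ∅, ∅)]⟩
t=10: ⟨S=[4]; E={w↦4}; C=∅; D=[(∅, ∅, ∅)]⟩
t=11: ⟨S=[4]; E=∅; C=∅; D=∅⟩
→ final value 4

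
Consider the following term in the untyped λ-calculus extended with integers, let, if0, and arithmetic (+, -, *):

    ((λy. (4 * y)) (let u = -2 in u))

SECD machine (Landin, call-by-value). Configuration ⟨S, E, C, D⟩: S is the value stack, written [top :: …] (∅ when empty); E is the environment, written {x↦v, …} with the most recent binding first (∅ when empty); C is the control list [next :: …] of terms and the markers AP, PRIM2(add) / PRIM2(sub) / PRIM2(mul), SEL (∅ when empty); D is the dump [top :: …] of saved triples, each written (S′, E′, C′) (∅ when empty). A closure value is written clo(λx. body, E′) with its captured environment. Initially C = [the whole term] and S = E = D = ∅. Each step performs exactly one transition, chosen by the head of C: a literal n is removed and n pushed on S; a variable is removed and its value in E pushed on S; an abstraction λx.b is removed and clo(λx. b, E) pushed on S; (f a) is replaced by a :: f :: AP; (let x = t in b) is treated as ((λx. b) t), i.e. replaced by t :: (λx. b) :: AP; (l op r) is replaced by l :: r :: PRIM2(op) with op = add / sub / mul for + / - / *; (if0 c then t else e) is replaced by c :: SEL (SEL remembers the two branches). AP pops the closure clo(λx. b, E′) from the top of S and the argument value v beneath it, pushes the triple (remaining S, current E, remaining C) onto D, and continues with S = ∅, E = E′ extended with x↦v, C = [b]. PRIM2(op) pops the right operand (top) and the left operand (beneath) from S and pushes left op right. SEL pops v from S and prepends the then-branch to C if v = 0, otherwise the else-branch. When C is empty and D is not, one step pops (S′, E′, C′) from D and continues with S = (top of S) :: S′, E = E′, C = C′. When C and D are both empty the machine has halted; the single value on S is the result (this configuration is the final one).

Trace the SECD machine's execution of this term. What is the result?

t=0: <S=∅, E=∅, C=[((λy. (4 * y)) (let u = -2 in u))], D=∅>
t=1: <S=∅, E=∅, C=[(let u = -2 in u) :: (λy. (4 * y)) :: AP], D=∅>
t=2: <S=∅, E=∅, C=[-2 :: (λu. u) :: AP :: (λy. (4 * y)) :: AP], D=∅>
t=3: <S=[-2], E=∅, C=[(λu. u) :: AP :: (λy. (4 * y)) :: AP], D=∅>
t=4: <S=[clo(λu. u, ∅) :: -2], E=∅, C=[AP :: (λy. (4 * y)) :: AP], D=∅>
t=5: <S=∅, E={u↦-2}, C=[u], D=[(∅, ∅, [(λy. (4 * y)) :: AP])]>
t=6: <S=[-2], E={u↦-2}, C=∅, D=[(∅, ∅, [(λy. (4 * y)) :: AP])]>
t=7: <S=[-2], E=∅, C=[(λy. (4 * y)) :: AP], D=∅>
t=8: <S=[clo(λy. (4 * y), ∅) :: -2], E=∅, C=[AP], D=∅>
t=9: <S=∅, E={y↦-2}, C=[(4 * y)], D=[(∅, ∅, ∅)]>
t=10: <S=∅, E={y↦-2}, C=[4 :: y :: PRIM2(mul)], D=[(∅, ∅, ∅)]>
t=11: <S=[4], E={y↦-2}, C=[y :: PRIM2(mul)], D=[(∅, ∅, ∅)]>
t=12: <S=[-2 :: 4], E={y↦-2}, C=[PRIM2(mul)], D=[(∅, ∅, ∅)]>
t=13: <S=[-8], E={y↦-2}, C=∅, D=[(∅, ∅, ∅)]>
t=14: <S=[-8], E=∅, C=∅, D=∅>
→ final value -8

Answer: -8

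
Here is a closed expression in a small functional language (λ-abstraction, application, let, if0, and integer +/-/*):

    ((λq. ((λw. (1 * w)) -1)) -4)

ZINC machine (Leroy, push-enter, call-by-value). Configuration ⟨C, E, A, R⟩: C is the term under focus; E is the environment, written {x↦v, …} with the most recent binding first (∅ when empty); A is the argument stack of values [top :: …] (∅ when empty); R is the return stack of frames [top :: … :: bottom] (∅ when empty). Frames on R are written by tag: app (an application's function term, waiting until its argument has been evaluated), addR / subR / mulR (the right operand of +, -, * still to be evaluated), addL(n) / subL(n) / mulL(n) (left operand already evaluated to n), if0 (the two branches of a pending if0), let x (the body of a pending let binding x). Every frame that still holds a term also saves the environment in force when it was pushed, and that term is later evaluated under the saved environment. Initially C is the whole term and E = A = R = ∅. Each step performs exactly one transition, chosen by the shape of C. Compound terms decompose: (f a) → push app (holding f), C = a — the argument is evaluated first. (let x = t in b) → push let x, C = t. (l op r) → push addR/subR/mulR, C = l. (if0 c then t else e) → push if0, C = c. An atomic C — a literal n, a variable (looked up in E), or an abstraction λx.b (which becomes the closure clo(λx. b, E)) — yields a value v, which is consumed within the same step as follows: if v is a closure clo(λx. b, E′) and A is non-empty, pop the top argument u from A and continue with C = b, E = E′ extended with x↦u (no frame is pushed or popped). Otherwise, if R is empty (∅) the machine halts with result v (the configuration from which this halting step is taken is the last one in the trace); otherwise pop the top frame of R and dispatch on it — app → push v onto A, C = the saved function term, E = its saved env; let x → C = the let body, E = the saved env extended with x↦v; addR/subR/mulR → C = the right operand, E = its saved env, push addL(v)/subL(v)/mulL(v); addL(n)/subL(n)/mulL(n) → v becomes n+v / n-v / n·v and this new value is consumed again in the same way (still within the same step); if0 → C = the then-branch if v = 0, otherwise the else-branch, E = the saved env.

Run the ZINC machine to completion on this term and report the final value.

step 0: ⟨C=((λq. ((λw. (1 * w)) -1)) -4); E=∅; A=∅; R=∅⟩
step 1: ⟨C=-4; E=∅; A=∅; R=[app]⟩
step 2: ⟨C=(λq. ((λw. (1 * w)) -1)); E=∅; A=[-4]; R=∅⟩
step 3: ⟨C=((λw. (1 * w)) -1); E={q↦-4}; A=∅; R=∅⟩
step 4: ⟨C=-1; E={q↦-4}; A=∅; R=[app]⟩
step 5: ⟨C=(λw. (1 * w)); E={q↦-4}; A=[-1]; R=∅⟩
step 6: ⟨C=(1 * w); E={w↦-1, q↦-4}; A=∅; R=∅⟩
step 7: ⟨C=1; E={w↦-1, q↦-4}; A=∅; R=[mulR]⟩
step 8: ⟨C=w; E={w↦-1, q↦-4}; A=∅; R=[mulL(1)]⟩
→ final value -1

Answer: -1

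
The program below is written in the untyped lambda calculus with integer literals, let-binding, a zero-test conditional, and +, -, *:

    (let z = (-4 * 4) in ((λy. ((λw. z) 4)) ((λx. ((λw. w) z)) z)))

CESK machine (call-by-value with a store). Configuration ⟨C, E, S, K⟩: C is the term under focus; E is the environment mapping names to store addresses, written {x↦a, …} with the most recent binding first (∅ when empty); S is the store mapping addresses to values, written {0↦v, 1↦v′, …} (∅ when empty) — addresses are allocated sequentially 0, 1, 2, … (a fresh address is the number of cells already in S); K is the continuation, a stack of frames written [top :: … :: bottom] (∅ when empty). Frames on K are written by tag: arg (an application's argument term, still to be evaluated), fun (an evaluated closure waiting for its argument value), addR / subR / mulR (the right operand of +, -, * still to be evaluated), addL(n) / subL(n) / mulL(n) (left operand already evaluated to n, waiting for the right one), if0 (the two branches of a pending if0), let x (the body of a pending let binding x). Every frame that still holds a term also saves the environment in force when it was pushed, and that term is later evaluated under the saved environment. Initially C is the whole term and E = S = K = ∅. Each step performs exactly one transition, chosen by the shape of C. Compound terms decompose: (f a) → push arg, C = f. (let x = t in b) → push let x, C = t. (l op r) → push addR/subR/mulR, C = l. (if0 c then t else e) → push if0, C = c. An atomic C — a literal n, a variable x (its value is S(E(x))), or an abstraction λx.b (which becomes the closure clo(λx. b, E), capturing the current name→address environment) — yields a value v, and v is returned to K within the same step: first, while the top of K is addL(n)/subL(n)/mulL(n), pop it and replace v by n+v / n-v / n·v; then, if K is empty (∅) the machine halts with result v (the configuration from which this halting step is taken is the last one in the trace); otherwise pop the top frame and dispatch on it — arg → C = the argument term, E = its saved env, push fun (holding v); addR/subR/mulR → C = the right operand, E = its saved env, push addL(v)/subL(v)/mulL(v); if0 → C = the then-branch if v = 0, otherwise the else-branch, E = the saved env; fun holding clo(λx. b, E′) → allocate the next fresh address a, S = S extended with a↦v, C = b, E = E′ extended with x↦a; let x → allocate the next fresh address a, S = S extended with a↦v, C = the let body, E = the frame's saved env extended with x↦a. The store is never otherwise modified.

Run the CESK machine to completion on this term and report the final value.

step 0: <C=(let z = (-4 * 4) in ((λy. ((λw. z) 4)) ((λx. ((λw. w) z)) z))), E=∅, S=∅, K=∅>
step 1: <C=(-4 * 4), E=∅, S=∅, K=[let z]>
step 2: <C=-4, E=∅, S=∅, K=[mulR :: let z]>
step 3: <C=4, E=∅, S=∅, K=[mulL(-4) :: let z]>
step 4: <C=((λy. ((λw. z) 4)) ((λx. ((λw. w) z)) z)), E={z↦0}, S={0↦-16}, K=∅>
step 5: <C=(λy. ((λw. z) 4)), E={z↦0}, S={0↦-16}, K=[arg]>
step 6: <C=((λx. ((λw. w) z)) z), E={z↦0}, S={0↦-16}, K=[fun]>
step 7: <C=(λx. ((λw. w) z)), E={z↦0}, S={0↦-16}, K=[arg :: fun]>
step 8: <C=z, E={z↦0}, S={0↦-16}, K=[fun :: fun]>
step 9: <C=((λw. w) z), E={x↦1, z↦0}, S={0↦-16, 1↦-16}, K=[fun]>
step 10: <C=(λw. w), E={x↦1, z↦0}, S={0↦-16, 1↦-16}, K=[arg :: fun]>
step 11: <C=z, E={x↦1, z↦0}, S={0↦-16, 1↦-16}, K=[fun :: fun]>
step 12: <C=w, E={w↦2, x↦1, z↦0}, S={0↦-16, 1↦-16, 2↦-16}, K=[fun]>
step 13: <C=((λw. z) 4), E={y↦3, z↦0}, S={0↦-16, 1↦-16, 2↦-16, 3↦-16}, K=∅>
step 14: <C=(λw. z), E={y↦3, z↦0}, S={0↦-16, 1↦-16, 2↦-16, 3↦-16}, K=[arg]>
step 15: <C=4, E={y↦3, z↦0}, S={0↦-16, 1↦-16, 2↦-16, 3↦-16}, K=[fun]>
step 16: <C=z, E={w↦4, y↦3, z↦0}, S={0↦-16, 1↦-16, 2↦-16, 3↦-16, 4↦4}, K=∅>
→ final value -16

Answer: -16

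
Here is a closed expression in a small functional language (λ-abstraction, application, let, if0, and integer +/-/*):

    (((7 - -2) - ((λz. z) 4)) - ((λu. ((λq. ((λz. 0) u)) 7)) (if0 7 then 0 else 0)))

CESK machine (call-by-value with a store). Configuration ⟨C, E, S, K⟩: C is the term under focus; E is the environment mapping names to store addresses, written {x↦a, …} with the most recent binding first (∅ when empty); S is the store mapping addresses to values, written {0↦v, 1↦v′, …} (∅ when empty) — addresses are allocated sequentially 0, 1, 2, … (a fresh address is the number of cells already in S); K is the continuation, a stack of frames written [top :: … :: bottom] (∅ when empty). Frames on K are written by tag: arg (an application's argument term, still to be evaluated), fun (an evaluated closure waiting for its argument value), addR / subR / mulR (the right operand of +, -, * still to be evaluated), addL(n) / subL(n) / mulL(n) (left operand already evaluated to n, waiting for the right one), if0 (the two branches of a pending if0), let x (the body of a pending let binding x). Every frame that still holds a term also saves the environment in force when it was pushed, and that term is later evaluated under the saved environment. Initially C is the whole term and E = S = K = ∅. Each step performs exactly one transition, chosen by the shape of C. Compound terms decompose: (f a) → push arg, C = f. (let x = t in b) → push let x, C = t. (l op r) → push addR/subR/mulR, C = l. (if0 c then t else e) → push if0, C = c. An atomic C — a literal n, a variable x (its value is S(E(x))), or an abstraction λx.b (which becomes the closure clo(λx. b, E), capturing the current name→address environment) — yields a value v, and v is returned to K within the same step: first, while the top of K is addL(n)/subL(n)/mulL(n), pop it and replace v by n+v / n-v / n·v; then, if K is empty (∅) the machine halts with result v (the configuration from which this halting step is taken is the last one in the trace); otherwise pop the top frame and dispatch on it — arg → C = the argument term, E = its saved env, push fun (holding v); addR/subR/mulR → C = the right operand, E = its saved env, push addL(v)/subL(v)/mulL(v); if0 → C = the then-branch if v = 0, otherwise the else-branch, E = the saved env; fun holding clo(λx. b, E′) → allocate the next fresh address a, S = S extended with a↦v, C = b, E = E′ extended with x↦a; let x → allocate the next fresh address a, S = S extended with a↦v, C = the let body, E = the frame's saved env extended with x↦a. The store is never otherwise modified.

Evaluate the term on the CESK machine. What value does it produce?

Answer: 5

Machine steps:
step 0: <C=(((7 - -2) - ((λz. z) 4)) - ((λu. ((λq. ((λz. 0) u)) 7)) (if0 7 then 0 else 0))), E=∅, S=∅, K=∅>
step 1: <C=((7 - -2) - ((λz. z) 4)), E=∅, S=∅, K=[subR]>
step 2: <C=(7 - -2), E=∅, S=∅, K=[subR :: subR]>
step 3: <C=7, E=∅, S=∅, K=[subR :: subR :: subR]>
step 4: <C=-2, E=∅, S=∅, K=[subL(7) :: subR :: subR]>
step 5: <C=((λz. z) 4), E=∅, S=∅, K=[subL(9) :: subR]>
step 6: <C=(λz. z), E=∅, S=∅, K=[arg :: subL(9) :: subR]>
step 7: <C=4, E=∅, S=∅, K=[fun :: subL(9) :: subR]>
step 8: <C=z, E={z↦0}, S={0↦4}, K=[subL(9) :: subR]>
step 9: <C=((λu. ((λq. ((λz. 0) u)) 7)) (if0 7 then 0 else 0)), E=∅, S={0↦4}, K=[subL(5)]>
step 10: <C=(λu. ((λq. ((λz. 0) u)) 7)), E=∅, S={0↦4}, K=[arg :: subL(5)]>
step 11: <C=(if0 7 then 0 else 0), E=∅, S={0↦4}, K=[fun :: subL(5)]>
step 12: <C=7, E=∅, S={0↦4}, K=[if0 :: fun :: subL(5)]>
step 13: <C=0, E=∅, S={0↦4}, K=[fun :: subL(5)]>
step 14: <C=((λq. ((λz. 0) u)) 7), E={u↦1}, S={0↦4, 1↦0}, K=[subL(5)]>
step 15: <C=(λq. ((λz. 0) u)), E={u↦1}, S={0↦4, 1↦0}, K=[arg :: subL(5)]>
step 16: <C=7, E={u↦1}, S={0↦4, 1↦0}, K=[fun :: subL(5)]>
step 17: <C=((λz. 0) u), E={q↦2, u↦1}, S={0↦4, 1↦0, 2↦7}, K=[subL(5)]>
step 18: <C=(λz. 0), E={q↦2, u↦1}, S={0↦4, 1↦0, 2↦7}, K=[arg :: subL(5)]>
step 19: <C=u, E={q↦2, u↦1}, S={0↦4, 1↦0, 2↦7}, K=[fun :: subL(5)]>
step 20: <C=0, E={z↦3, q↦2, u↦1}, S={0↦4, 1↦0, 2↦7, 3↦0}, K=[subL(5)]>
→ final value 5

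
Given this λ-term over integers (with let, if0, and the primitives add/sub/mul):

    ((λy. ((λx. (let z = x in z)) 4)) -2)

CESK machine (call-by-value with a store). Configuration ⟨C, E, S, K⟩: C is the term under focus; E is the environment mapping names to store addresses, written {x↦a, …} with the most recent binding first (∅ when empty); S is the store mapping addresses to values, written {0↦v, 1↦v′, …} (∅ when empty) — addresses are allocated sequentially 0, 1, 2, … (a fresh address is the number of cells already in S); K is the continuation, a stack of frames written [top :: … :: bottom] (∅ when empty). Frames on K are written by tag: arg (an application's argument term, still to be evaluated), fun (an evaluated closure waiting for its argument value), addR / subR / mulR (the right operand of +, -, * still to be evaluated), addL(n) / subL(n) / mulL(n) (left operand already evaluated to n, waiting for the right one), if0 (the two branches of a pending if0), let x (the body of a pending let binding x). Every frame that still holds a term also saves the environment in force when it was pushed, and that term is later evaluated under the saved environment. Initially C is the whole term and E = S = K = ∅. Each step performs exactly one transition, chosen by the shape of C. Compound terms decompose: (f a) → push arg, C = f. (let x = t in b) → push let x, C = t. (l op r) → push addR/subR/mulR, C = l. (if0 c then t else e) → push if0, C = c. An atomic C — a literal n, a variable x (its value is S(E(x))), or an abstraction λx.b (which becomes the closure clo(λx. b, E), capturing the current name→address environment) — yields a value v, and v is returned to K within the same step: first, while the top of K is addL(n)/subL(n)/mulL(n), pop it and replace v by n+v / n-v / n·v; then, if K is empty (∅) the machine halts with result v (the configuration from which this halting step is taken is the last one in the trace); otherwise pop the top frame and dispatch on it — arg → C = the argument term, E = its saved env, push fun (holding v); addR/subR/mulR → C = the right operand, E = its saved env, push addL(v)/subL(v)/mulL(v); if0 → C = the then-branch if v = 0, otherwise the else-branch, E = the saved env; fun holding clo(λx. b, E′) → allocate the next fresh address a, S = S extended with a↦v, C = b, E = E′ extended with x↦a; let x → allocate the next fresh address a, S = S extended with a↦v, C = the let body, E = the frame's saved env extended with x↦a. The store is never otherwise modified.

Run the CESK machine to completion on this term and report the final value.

Answer: 4

Derivation:
step 0: ⟨C=((λy. ((λx. (let z = x in z)) 4)) -2); E=∅; S=∅; K=∅⟩
step 1: ⟨C=(λy. ((λx. (let z = x in z)) 4)); E=∅; S=∅; K=[arg]⟩
step 2: ⟨C=-2; E=∅; S=∅; K=[fun]⟩
step 3: ⟨C=((λx. (let z = x in z)) 4); E={y↦0}; S={0↦-2}; K=∅⟩
step 4: ⟨C=(λx. (let z = x in z)); E={y↦0}; S={0↦-2}; K=[arg]⟩
step 5: ⟨C=4; E={y↦0}; S={0↦-2}; K=[fun]⟩
step 6: ⟨C=(let z = x in z); E={x↦1, y↦0}; S={0↦-2, 1↦4}; K=∅⟩
step 7: ⟨C=x; E={x↦1, y↦0}; S={0↦-2, 1↦4}; K=[let z]⟩
step 8: ⟨C=z; E={z↦2, x↦1, y↦0}; S={0↦-2, 1↦4, 2↦4}; K=∅⟩
→ final value 4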